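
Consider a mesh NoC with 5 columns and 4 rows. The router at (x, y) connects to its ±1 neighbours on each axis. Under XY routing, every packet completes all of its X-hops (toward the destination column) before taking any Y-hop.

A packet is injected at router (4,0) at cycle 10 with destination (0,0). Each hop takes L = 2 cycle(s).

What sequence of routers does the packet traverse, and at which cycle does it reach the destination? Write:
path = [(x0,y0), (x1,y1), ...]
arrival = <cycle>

path = [(4,0), (3,0), (2,0), (1,0), (0,0)]
arrival = 18

  0. router=(4,0) cycle=10 (inject)
  1. router=(3,0) cycle=12 dir=W
  2. router=(2,0) cycle=14 dir=W
  3. router=(1,0) cycle=16 dir=W
  4. router=(0,0) cycle=18 dir=W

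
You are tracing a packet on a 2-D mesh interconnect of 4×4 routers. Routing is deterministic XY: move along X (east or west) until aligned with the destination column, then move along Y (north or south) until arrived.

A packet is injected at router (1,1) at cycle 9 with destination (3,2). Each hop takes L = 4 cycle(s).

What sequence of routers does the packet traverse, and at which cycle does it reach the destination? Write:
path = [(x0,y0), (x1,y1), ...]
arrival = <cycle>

src (1,1)  cyc=9
E→(2,1)  cyc=13
E→(3,1)  cyc=17
N→(3,2)  cyc=21

path = [(1,1), (2,1), (3,1), (3,2)]
arrival = 21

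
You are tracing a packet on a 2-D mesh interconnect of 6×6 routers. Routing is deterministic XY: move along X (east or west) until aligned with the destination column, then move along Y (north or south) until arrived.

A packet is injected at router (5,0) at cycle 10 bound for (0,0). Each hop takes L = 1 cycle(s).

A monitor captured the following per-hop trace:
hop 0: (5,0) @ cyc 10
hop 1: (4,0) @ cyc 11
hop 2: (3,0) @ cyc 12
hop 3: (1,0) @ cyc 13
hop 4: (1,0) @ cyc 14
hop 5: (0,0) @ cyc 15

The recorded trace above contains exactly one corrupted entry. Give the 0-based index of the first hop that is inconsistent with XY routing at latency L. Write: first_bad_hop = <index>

  1: Δx=-1 Δy=+0 Δt=1 [ok]
  2: Δx=-1 Δy=+0 Δt=1 [ok]
  3: Δx=-2 Δy=+0 Δt=1 [BAD: non-unit step]

first_bad_hop = 3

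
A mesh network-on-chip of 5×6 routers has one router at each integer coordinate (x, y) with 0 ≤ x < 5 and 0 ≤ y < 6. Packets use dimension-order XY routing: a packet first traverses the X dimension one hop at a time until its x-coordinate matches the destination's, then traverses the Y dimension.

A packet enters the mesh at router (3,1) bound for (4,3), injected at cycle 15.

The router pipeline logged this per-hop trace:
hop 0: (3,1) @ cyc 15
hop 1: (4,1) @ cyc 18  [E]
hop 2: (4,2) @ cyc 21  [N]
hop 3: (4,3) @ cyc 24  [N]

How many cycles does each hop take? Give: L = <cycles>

L = 3

cyc[1] − cyc[0] = 18 − 15 = 3.
That increment is L by definition: L = 3.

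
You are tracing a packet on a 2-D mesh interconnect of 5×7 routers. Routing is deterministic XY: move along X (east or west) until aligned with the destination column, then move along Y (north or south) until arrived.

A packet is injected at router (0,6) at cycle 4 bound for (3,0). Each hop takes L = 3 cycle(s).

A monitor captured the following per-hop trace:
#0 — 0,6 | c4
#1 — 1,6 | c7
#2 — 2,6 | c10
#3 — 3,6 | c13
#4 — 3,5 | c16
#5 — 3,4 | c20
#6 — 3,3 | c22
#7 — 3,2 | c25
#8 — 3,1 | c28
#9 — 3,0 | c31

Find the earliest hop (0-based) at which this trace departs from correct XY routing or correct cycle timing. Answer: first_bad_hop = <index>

first_bad_hop = 5

  1: Δx=+1 Δy=+0 Δt=3 [ok]
  2: Δx=+1 Δy=+0 Δt=3 [ok]
  3: Δx=+1 Δy=+0 Δt=3 [ok]
  4: Δx=+0 Δy=-1 Δt=3 [ok]
  5: Δx=+0 Δy=-1 Δt=4 [BAD: Δcyc=4≠L]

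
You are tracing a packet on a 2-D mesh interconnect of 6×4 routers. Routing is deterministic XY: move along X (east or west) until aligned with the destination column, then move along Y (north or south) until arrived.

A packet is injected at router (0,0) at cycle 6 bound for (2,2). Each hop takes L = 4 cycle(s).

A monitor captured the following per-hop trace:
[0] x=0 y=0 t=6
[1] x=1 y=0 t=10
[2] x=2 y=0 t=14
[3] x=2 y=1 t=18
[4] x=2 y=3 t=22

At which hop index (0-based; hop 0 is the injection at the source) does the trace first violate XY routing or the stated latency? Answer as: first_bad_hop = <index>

check 1→ d=(1,0) cyc+4: ok
check 2→ d=(1,0) cyc+4: ok
check 3→ d=(0,1) cyc+4: ok
check 4→ d=(0,2) cyc+4: BAD: non-unit step

first_bad_hop = 4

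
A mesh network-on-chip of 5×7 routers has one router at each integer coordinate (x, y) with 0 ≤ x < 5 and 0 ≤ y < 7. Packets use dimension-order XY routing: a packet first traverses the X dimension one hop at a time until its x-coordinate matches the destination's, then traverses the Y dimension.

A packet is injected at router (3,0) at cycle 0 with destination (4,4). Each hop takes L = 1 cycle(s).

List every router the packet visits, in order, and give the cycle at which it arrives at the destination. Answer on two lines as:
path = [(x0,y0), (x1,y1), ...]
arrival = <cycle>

t=0: at (3,0)
t=1: at (4,0) after E
t=2: at (4,1) after N
t=3: at (4,2) after N
t=4: at (4,3) after N
t=5: at (4,4) after N

path = [(3,0), (4,0), (4,1), (4,2), (4,3), (4,4)]
arrival = 5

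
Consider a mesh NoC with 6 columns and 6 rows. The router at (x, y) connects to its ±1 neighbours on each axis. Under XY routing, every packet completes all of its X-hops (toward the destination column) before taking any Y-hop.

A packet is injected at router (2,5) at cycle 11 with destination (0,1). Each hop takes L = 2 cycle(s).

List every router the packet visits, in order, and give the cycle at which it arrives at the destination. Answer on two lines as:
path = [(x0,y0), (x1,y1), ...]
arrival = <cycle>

hop 0: (2,5) @ cyc 11
hop 1: (1,5) @ cyc 13  [W]
hop 2: (0,5) @ cyc 15  [W]
hop 3: (0,4) @ cyc 17  [S]
hop 4: (0,3) @ cyc 19  [S]
hop 5: (0,2) @ cyc 21  [S]
hop 6: (0,1) @ cyc 23  [S]

path = [(2,5), (1,5), (0,5), (0,4), (0,3), (0,2), (0,1)]
arrival = 23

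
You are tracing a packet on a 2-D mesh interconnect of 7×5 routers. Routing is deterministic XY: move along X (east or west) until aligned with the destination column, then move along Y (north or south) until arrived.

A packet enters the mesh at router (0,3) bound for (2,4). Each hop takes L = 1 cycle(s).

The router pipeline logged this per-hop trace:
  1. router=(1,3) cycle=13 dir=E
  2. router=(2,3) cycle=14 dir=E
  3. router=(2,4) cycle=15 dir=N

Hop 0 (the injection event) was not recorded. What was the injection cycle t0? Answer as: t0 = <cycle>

Hop 1 reached at cycle 13; hop k is at t0 + k·L.
t0 = cyc[1] − L = 13 − 1 = 12.

t0 = 12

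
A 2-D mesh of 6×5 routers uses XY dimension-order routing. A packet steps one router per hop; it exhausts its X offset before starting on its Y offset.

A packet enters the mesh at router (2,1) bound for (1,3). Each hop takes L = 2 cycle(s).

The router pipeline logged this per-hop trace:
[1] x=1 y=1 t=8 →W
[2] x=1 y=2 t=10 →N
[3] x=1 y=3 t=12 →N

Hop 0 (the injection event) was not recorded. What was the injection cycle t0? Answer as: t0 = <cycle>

Hop 1 reached at cycle 8; hop k is at t0 + k·L.
Subtract one hop: t0 = 8 − 2 = 6.

t0 = 6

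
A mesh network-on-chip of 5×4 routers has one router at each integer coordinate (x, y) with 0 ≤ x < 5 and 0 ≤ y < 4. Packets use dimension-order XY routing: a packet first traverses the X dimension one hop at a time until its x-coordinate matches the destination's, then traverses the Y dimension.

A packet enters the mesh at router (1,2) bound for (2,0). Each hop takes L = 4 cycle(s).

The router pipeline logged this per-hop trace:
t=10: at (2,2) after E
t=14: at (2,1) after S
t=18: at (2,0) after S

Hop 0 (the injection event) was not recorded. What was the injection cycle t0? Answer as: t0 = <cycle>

t0 = 6

Hop 1 reached at cycle 10; hop k is at t0 + k·L.
t0 = cyc[1] − L = 10 − 4 = 6.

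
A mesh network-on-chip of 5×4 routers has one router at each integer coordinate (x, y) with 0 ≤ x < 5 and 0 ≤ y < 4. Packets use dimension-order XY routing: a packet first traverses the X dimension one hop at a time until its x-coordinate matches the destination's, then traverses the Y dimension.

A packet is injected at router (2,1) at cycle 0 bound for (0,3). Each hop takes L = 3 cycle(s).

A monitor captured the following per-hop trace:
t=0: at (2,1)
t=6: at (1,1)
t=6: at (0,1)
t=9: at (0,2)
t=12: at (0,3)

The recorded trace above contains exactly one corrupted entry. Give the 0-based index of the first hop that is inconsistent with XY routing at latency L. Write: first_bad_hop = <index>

first_bad_hop = 1

  1: Δx=-1 Δy=+0 Δt=6 [BAD: Δcyc=6≠L]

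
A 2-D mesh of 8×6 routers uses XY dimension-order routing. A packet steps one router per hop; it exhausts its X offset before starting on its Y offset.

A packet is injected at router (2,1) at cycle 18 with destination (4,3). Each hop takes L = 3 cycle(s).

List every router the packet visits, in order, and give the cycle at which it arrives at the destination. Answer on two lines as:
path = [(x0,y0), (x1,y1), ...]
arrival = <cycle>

path = [(2,1), (3,1), (4,1), (4,2), (4,3)]
arrival = 30

src (2,1)  cyc=18
E→(3,1)  cyc=21
E→(4,1)  cyc=24
N→(4,2)  cyc=27
N→(4,3)  cyc=30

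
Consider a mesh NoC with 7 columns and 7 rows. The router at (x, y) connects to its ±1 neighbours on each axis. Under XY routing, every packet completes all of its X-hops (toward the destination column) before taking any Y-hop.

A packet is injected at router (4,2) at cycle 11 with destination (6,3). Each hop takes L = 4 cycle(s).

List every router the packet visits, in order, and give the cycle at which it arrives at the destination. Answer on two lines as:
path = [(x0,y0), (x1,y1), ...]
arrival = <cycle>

path = [(4,2), (5,2), (6,2), (6,3)]
arrival = 23

#0 — 4,2 | c11
#1 — 5,2 | c15 | E
#2 — 6,2 | c19 | E
#3 — 6,3 | c23 | N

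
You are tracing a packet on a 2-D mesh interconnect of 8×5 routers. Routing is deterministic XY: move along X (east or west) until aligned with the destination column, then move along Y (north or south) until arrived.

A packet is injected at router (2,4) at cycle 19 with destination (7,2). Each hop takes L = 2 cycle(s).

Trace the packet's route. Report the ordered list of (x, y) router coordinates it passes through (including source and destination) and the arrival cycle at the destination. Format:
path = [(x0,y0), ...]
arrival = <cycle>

  0. router=(2,4) cycle=19 (inject)
  1. router=(3,4) cycle=21 dir=E
  2. router=(4,4) cycle=23 dir=E
  3. router=(5,4) cycle=25 dir=E
  4. router=(6,4) cycle=27 dir=E
  5. router=(7,4) cycle=29 dir=E
  6. router=(7,3) cycle=31 dir=S
  7. router=(7,2) cycle=33 dir=S

path = [(2,4), (3,4), (4,4), (5,4), (6,4), (7,4), (7,3), (7,2)]
arrival = 33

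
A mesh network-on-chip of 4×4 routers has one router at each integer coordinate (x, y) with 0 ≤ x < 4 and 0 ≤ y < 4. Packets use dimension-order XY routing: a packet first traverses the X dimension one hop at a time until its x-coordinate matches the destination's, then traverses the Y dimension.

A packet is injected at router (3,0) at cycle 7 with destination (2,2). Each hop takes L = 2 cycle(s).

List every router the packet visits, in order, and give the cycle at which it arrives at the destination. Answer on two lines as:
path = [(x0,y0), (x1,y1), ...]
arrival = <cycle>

path = [(3,0), (2,0), (2,1), (2,2)]
arrival = 13

#0 — 3,0 | c7
#1 — 2,0 | c9 | W
#2 — 2,1 | c11 | N
#3 — 2,2 | c13 | N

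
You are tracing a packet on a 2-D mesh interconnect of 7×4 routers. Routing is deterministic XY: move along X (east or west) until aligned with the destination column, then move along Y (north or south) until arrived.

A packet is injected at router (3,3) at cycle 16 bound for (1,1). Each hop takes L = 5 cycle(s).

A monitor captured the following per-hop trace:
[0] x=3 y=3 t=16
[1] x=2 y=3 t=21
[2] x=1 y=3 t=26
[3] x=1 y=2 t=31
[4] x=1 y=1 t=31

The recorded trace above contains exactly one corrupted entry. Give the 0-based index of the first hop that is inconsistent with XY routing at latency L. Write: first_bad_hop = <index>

check 1→ d=(-1,0) cyc+5: ok
check 2→ d=(-1,0) cyc+5: ok
check 3→ d=(0,-1) cyc+5: ok
check 4→ d=(0,-1) cyc+0: BAD: Δcyc=0≠L

first_bad_hop = 4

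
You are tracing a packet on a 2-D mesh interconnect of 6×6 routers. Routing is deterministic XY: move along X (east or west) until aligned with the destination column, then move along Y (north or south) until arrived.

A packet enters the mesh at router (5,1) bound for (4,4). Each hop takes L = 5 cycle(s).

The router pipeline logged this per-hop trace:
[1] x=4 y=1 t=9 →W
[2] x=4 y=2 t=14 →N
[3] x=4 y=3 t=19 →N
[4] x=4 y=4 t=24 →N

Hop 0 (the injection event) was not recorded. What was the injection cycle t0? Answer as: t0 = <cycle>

Hop 1 reached at cycle 9; hop k is at t0 + k·L.
t0 = cyc[1] − L = 9 − 5 = 4.

t0 = 4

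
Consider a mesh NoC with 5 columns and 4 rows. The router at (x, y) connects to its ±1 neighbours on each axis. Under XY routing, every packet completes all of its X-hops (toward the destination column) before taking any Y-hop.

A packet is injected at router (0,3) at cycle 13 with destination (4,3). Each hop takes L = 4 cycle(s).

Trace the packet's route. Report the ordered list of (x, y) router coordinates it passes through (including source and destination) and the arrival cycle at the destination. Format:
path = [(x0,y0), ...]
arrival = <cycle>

[0] x=0 y=3 t=13
[1] x=1 y=3 t=17 →E
[2] x=2 y=3 t=21 →E
[3] x=3 y=3 t=25 →E
[4] x=4 y=3 t=29 →E

path = [(0,3), (1,3), (2,3), (3,3), (4,3)]
arrival = 29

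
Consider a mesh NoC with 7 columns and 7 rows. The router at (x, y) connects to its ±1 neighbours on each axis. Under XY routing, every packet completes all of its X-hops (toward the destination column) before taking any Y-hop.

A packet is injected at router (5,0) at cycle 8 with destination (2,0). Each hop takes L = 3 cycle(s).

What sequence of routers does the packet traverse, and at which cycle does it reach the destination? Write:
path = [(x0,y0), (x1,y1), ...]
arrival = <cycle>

path = [(5,0), (4,0), (3,0), (2,0)]
arrival = 17

[0] x=5 y=0 t=8
[1] x=4 y=0 t=11 →W
[2] x=3 y=0 t=14 →W
[3] x=2 y=0 t=17 →W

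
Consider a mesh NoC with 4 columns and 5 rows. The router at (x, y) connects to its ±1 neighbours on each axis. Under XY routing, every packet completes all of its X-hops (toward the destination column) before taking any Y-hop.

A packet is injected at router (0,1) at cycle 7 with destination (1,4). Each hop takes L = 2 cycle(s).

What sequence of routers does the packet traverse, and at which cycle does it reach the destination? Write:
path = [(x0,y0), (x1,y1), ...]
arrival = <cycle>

#0 — 0,1 | c7
#1 — 1,1 | c9 | E
#2 — 1,2 | c11 | N
#3 — 1,3 | c13 | N
#4 — 1,4 | c15 | N

path = [(0,1), (1,1), (1,2), (1,3), (1,4)]
arrival = 15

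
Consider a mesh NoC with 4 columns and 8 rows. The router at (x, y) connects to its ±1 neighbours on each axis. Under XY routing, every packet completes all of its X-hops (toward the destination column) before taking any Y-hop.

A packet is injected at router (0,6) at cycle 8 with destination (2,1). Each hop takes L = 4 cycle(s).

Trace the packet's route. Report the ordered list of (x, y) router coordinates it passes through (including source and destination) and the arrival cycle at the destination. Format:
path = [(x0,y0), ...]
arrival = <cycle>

path = [(0,6), (1,6), (2,6), (2,5), (2,4), (2,3), (2,2), (2,1)]
arrival = 36

hop 0: (0,6) @ cyc 8
hop 1: (1,6) @ cyc 12  [E]
hop 2: (2,6) @ cyc 16  [E]
hop 3: (2,5) @ cyc 20  [S]
hop 4: (2,4) @ cyc 24  [S]
hop 5: (2,3) @ cyc 28  [S]
hop 6: (2,2) @ cyc 32  [S]
hop 7: (2,1) @ cyc 36  [S]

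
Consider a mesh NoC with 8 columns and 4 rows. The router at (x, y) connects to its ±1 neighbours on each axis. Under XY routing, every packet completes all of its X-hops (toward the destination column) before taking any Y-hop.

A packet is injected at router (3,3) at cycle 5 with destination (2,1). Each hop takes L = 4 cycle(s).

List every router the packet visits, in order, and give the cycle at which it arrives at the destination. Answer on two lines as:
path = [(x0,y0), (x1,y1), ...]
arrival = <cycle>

src (3,3)  cyc=5
W→(2,3)  cyc=9
S→(2,2)  cyc=13
S→(2,1)  cyc=17

path = [(3,3), (2,3), (2,2), (2,1)]
arrival = 17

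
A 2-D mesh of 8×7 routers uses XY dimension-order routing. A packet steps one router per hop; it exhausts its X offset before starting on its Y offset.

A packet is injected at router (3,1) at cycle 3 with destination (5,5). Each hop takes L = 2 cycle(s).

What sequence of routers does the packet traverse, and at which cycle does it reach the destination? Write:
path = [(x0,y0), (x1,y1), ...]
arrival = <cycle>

t=3: at (3,1)
t=5: at (4,1) after E
t=7: at (5,1) after E
t=9: at (5,2) after N
t=11: at (5,3) after N
t=13: at (5,4) after N
t=15: at (5,5) after N

path = [(3,1), (4,1), (5,1), (5,2), (5,3), (5,4), (5,5)]
arrival = 15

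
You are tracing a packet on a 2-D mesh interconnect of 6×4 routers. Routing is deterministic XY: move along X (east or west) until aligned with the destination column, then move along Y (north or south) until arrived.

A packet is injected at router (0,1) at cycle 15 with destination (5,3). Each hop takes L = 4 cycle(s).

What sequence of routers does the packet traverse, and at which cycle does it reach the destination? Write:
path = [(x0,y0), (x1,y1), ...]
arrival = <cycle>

[0] x=0 y=1 t=15
[1] x=1 y=1 t=19 →E
[2] x=2 y=1 t=23 →E
[3] x=3 y=1 t=27 →E
[4] x=4 y=1 t=31 →E
[5] x=5 y=1 t=35 →E
[6] x=5 y=2 t=39 →N
[7] x=5 y=3 t=43 →N

path = [(0,1), (1,1), (2,1), (3,1), (4,1), (5,1), (5,2), (5,3)]
arrival = 43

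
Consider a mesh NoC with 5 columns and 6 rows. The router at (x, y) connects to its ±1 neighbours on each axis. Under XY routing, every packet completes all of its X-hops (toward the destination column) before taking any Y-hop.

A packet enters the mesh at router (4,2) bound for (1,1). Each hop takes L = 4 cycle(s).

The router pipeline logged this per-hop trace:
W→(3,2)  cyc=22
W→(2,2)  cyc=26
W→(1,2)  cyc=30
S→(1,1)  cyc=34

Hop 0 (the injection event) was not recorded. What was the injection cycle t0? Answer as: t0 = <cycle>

t0 = 18

The first recorded entry is hop 1 at cycle 22.
So t0 = 22 − 1·4 = 18.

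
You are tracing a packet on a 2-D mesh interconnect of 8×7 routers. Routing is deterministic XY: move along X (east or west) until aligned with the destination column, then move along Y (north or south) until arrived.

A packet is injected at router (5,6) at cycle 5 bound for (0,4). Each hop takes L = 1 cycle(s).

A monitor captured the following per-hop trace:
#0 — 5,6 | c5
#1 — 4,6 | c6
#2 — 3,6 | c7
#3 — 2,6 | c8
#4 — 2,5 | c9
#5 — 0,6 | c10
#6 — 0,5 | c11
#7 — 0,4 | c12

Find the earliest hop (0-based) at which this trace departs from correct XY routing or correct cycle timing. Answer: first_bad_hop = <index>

first_bad_hop = 4

hop 1: step (-1,+0), +1 cyc — ok
hop 2: step (-1,+0), +1 cyc — ok
hop 3: step (-1,+0), +1 cyc — ok
hop 4: step (+0,-1), +1 cyc — BAD: Y-move but x=2≠0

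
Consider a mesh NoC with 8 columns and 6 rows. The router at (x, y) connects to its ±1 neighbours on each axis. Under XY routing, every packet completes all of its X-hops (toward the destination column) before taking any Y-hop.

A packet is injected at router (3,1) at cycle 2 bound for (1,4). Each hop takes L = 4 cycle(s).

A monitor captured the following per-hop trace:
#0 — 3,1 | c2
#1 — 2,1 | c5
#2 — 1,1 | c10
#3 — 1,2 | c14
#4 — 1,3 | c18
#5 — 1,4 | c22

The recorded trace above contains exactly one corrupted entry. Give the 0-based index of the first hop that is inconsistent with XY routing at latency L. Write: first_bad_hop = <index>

[1] (-1,+0) / 3c ⇒ BAD: Δcyc=3≠L

first_bad_hop = 1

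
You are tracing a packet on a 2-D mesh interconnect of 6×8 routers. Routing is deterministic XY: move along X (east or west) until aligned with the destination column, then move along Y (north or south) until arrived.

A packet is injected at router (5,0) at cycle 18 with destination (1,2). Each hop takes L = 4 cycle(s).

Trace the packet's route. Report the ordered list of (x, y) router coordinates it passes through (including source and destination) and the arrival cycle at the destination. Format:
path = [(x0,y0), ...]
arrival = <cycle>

path = [(5,0), (4,0), (3,0), (2,0), (1,0), (1,1), (1,2)]
arrival = 42

hop 0: (5,0) @ cyc 18
hop 1: (4,0) @ cyc 22  [W]
hop 2: (3,0) @ cyc 26  [W]
hop 3: (2,0) @ cyc 30  [W]
hop 4: (1,0) @ cyc 34  [W]
hop 5: (1,1) @ cyc 38  [N]
hop 6: (1,2) @ cyc 42  [N]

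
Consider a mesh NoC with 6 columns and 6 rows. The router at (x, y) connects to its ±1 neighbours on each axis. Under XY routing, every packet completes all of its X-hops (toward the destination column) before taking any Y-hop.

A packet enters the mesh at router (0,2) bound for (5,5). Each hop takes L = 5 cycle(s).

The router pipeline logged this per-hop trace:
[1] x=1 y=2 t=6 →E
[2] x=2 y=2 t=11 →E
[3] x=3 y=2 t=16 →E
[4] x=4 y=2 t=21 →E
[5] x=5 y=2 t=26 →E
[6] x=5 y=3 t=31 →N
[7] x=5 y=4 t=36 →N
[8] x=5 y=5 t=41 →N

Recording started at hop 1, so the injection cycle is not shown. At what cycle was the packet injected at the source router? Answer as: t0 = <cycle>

t0 = 1

Hop 1 reached at cycle 6; hop k is at t0 + k·L.
t0 = cyc[1] − L = 6 − 5 = 1.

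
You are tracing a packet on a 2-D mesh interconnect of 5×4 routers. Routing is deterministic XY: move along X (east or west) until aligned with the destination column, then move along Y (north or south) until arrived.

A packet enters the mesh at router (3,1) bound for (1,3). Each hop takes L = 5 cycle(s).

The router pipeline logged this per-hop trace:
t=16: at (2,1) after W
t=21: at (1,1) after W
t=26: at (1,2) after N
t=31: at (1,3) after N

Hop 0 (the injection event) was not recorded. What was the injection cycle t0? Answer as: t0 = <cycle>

cyc[1] = 16 and cyc[k] = t0 + k·L for every k.
t0 = cyc[1] − L = 16 − 5 = 11.

t0 = 11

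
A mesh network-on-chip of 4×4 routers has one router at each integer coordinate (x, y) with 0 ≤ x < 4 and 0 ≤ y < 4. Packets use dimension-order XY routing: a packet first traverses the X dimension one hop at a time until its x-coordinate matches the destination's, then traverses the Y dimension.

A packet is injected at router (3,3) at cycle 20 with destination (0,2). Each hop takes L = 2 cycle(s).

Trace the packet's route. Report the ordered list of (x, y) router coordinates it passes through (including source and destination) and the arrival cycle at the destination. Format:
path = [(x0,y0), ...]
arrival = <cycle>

hop 0: (3,3) @ cyc 20
hop 1: (2,3) @ cyc 22  [W]
hop 2: (1,3) @ cyc 24  [W]
hop 3: (0,3) @ cyc 26  [W]
hop 4: (0,2) @ cyc 28  [S]

path = [(3,3), (2,3), (1,3), (0,3), (0,2)]
arrival = 28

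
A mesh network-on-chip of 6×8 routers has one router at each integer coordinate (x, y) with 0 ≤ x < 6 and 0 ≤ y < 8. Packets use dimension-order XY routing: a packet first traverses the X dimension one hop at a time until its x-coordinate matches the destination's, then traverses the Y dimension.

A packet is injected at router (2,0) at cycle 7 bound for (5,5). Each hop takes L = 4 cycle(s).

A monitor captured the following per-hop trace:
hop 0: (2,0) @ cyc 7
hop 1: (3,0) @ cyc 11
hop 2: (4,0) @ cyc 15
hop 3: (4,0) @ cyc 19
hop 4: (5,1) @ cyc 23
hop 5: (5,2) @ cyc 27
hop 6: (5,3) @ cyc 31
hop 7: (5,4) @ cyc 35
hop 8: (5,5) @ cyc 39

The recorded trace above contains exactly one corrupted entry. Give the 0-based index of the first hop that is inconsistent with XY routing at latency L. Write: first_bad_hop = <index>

first_bad_hop = 3

hop 1: step (+1,+0), +4 cyc — ok
hop 2: step (+1,+0), +4 cyc — ok
hop 3: step (+0,+0), +4 cyc — BAD: non-unit step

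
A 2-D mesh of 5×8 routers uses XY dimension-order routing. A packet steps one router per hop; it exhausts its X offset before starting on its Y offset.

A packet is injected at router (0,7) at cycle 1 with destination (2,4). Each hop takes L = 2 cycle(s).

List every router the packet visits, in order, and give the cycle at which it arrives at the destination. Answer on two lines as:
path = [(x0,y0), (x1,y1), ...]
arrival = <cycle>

path = [(0,7), (1,7), (2,7), (2,6), (2,5), (2,4)]
arrival = 11

#0 — 0,7 | c1
#1 — 1,7 | c3 | E
#2 — 2,7 | c5 | E
#3 — 2,6 | c7 | S
#4 — 2,5 | c9 | S
#5 — 2,4 | c11 | S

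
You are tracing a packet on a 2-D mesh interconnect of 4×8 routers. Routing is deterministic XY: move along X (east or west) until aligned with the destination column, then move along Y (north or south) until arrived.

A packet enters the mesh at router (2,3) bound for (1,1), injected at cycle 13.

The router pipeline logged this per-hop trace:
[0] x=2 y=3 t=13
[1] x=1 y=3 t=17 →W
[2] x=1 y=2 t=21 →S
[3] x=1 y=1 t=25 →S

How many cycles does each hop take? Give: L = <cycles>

L = 4

Δcyc across hop 0→1: 17 − 13 = 4.
One hop costs L cycles, so L = 4.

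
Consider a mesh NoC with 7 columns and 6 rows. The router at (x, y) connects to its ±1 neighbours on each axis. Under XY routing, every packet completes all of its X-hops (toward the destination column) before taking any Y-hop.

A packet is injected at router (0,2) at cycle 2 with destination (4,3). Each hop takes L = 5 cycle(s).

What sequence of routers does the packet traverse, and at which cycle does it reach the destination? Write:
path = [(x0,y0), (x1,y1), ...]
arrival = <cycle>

src (0,2)  cyc=2
E→(1,2)  cyc=7
E→(2,2)  cyc=12
E→(3,2)  cyc=17
E→(4,2)  cyc=22
N→(4,3)  cyc=27

path = [(0,2), (1,2), (2,2), (3,2), (4,2), (4,3)]
arrival = 27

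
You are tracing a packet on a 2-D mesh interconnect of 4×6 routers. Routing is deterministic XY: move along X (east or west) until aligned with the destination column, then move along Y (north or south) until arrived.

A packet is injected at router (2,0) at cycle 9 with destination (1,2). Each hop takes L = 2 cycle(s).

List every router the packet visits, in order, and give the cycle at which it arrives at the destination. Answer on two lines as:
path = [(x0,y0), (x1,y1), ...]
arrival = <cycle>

  0. router=(2,0) cycle=9 (inject)
  1. router=(1,0) cycle=11 dir=W
  2. router=(1,1) cycle=13 dir=N
  3. router=(1,2) cycle=15 dir=N

path = [(2,0), (1,0), (1,1), (1,2)]
arrival = 15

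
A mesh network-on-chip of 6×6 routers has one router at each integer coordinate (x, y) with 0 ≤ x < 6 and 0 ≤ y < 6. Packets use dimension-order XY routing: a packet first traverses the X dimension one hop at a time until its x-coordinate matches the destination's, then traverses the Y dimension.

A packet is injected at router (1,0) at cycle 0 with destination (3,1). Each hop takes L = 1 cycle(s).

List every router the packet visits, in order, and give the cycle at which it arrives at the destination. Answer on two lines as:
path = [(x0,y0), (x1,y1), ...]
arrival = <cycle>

#0 — 1,0 | c0
#1 — 2,0 | c1 | E
#2 — 3,0 | c2 | E
#3 — 3,1 | c3 | N

path = [(1,0), (2,0), (3,0), (3,1)]
arrival = 3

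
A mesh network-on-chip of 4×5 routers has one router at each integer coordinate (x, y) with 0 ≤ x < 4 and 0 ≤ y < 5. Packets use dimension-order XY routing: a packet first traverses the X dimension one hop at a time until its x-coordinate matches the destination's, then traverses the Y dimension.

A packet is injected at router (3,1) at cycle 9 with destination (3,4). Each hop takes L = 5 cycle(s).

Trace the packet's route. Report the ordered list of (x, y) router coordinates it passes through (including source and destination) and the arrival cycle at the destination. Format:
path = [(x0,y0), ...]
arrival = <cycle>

path = [(3,1), (3,2), (3,3), (3,4)]
arrival = 24

t=9: at (3,1)
t=14: at (3,2) after N
t=19: at (3,3) after N
t=24: at (3,4) after N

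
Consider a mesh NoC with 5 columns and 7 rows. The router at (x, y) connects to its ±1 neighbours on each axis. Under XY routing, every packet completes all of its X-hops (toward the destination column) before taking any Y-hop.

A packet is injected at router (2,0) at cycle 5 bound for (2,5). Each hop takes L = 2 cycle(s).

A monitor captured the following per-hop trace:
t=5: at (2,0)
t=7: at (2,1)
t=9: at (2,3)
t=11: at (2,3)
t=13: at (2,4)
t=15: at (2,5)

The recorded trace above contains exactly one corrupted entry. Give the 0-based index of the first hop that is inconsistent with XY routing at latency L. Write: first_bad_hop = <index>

first_bad_hop = 2

[1] (+0,+1) / 2c ⇒ ok
[2] (+0,+2) / 2c ⇒ BAD: non-unit step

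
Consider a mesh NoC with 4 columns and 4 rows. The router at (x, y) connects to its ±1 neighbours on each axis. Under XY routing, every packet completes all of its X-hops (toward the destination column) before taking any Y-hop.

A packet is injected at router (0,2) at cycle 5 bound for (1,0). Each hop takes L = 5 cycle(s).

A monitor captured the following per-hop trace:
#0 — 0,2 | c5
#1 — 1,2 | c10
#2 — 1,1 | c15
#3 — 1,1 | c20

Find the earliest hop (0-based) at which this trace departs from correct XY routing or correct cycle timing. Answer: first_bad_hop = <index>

check 1→ d=(1,0) cyc+5: ok
check 2→ d=(0,-1) cyc+5: ok
check 3→ d=(0,0) cyc+5: BAD: non-unit step

first_bad_hop = 3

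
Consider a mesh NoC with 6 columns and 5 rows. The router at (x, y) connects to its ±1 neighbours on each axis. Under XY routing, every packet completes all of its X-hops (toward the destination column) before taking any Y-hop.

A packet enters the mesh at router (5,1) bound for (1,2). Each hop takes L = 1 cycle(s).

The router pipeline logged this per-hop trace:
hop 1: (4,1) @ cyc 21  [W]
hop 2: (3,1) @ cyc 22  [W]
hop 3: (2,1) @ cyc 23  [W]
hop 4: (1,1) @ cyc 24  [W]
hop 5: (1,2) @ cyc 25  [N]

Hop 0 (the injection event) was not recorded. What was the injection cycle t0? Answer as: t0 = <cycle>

At hop 1 the cycle is 21; in general cyc_k = t0 + kL.
Subtract one hop: t0 = 21 − 1 = 20.

t0 = 20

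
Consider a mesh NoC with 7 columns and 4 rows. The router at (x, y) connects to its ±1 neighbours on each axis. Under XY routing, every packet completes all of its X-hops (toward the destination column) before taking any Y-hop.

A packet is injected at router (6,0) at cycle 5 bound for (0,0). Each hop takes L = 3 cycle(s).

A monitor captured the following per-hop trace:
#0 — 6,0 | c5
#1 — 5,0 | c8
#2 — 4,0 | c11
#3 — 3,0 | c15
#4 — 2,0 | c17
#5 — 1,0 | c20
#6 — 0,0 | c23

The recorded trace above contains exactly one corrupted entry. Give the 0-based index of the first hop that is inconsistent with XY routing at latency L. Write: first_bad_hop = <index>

first_bad_hop = 3

check 1→ d=(-1,0) cyc+3: ok
check 2→ d=(-1,0) cyc+3: ok
check 3→ d=(-1,0) cyc+4: BAD: Δcyc=4≠L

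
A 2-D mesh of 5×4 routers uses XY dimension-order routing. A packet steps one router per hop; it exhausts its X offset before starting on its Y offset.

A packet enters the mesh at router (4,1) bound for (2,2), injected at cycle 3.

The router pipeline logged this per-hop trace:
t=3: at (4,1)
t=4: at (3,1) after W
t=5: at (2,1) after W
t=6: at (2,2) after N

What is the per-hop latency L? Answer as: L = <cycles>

cyc[1] − cyc[0] = 4 − 3 = 1.
Each hop adds L, hence L = 1.

L = 1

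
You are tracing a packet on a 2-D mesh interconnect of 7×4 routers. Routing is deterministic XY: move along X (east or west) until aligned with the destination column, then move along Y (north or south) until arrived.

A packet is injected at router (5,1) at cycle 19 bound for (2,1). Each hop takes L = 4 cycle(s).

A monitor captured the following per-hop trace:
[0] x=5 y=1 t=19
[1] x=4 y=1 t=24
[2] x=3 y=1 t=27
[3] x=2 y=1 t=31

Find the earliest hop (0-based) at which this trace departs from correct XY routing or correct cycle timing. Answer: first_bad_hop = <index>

first_bad_hop = 1

check 1→ d=(-1,0) cyc+5: BAD: Δcyc=5≠L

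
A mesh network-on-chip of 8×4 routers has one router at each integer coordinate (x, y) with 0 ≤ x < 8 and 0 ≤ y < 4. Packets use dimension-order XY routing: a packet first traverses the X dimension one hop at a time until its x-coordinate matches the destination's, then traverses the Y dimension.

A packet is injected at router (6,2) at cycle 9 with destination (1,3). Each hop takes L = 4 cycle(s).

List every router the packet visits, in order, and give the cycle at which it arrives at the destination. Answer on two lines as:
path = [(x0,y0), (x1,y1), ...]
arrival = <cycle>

path = [(6,2), (5,2), (4,2), (3,2), (2,2), (1,2), (1,3)]
arrival = 33

#0 — 6,2 | c9
#1 — 5,2 | c13 | W
#2 — 4,2 | c17 | W
#3 — 3,2 | c21 | W
#4 — 2,2 | c25 | W
#5 — 1,2 | c29 | W
#6 — 1,3 | c33 | N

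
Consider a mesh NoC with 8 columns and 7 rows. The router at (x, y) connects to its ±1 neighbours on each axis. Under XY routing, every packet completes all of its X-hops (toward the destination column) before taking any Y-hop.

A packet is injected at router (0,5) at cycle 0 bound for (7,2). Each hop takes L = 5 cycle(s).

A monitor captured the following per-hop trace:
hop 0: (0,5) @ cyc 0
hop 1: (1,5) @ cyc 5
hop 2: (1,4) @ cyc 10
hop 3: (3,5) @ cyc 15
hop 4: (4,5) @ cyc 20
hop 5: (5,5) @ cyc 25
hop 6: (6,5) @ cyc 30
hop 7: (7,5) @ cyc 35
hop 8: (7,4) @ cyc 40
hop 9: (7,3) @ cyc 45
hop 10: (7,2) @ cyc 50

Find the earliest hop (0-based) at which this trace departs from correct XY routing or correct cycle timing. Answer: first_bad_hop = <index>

first_bad_hop = 2

hop 1: step (+1,+0), +5 cyc — ok
hop 2: step (+0,-1), +5 cyc — BAD: Y-move but x=1≠7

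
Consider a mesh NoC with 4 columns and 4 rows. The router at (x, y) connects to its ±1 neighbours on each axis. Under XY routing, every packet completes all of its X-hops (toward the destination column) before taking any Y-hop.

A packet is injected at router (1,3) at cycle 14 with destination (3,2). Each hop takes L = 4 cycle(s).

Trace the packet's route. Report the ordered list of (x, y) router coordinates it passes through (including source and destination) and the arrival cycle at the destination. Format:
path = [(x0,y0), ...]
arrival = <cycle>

t=14: at (1,3)
t=18: at (2,3) after E
t=22: at (3,3) after E
t=26: at (3,2) after S

path = [(1,3), (2,3), (3,3), (3,2)]
arrival = 26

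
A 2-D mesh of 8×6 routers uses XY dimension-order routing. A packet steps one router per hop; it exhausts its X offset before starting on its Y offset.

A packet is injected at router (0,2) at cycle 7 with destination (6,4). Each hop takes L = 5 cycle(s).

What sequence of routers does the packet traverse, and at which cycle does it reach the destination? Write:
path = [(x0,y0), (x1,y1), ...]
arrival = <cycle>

path = [(0,2), (1,2), (2,2), (3,2), (4,2), (5,2), (6,2), (6,3), (6,4)]
arrival = 47

src (0,2)  cyc=7
E→(1,2)  cyc=12
E→(2,2)  cyc=17
E→(3,2)  cyc=22
E→(4,2)  cyc=27
E→(5,2)  cyc=32
E→(6,2)  cyc=37
N→(6,3)  cyc=42
N→(6,4)  cyc=47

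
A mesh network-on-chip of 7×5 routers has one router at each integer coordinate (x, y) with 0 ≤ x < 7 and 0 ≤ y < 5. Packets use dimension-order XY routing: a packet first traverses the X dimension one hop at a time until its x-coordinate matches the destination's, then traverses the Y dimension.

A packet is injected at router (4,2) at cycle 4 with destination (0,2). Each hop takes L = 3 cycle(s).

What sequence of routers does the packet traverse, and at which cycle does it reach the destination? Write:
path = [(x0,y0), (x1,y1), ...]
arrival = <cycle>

src (4,2)  cyc=4
W→(3,2)  cyc=7
W→(2,2)  cyc=10
W→(1,2)  cyc=13
W→(0,2)  cyc=16

path = [(4,2), (3,2), (2,2), (1,2), (0,2)]
arrival = 16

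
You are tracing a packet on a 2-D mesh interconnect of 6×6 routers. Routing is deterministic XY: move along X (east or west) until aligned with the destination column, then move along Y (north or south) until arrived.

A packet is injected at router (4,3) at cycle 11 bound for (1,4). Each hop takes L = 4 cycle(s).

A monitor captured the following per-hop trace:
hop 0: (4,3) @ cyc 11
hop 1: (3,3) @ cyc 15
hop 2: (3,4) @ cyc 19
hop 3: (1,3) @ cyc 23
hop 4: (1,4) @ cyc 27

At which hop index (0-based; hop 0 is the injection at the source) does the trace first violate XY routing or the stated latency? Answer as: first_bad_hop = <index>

first_bad_hop = 2

  1: Δx=-1 Δy=+0 Δt=4 [ok]
  2: Δx=+0 Δy=+1 Δt=4 [BAD: Y-move but x=3≠1]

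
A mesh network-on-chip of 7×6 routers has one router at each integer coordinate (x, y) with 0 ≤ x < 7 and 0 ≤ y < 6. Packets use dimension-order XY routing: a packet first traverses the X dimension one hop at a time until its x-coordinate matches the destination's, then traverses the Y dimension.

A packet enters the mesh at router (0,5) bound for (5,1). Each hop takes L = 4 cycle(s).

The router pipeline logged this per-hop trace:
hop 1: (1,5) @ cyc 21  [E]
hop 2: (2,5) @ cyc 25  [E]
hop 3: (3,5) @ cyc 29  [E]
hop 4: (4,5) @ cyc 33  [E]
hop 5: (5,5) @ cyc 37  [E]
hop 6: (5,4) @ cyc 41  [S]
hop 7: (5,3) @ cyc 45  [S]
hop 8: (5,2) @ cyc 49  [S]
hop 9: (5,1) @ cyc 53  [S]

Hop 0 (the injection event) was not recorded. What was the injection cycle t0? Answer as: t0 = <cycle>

cyc[1] = 21 and cyc[k] = t0 + k·L for every k.
t0 = cyc[1] − L = 21 − 4 = 17.

t0 = 17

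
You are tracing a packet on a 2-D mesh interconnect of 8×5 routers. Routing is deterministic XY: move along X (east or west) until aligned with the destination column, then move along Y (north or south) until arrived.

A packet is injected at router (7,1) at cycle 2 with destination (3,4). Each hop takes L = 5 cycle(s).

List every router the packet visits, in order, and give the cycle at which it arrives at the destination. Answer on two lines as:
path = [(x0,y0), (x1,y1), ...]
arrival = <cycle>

hop 0: (7,1) @ cyc 2
hop 1: (6,1) @ cyc 7  [W]
hop 2: (5,1) @ cyc 12  [W]
hop 3: (4,1) @ cyc 17  [W]
hop 4: (3,1) @ cyc 22  [W]
hop 5: (3,2) @ cyc 27  [N]
hop 6: (3,3) @ cyc 32  [N]
hop 7: (3,4) @ cyc 37  [N]

path = [(7,1), (6,1), (5,1), (4,1), (3,1), (3,2), (3,3), (3,4)]
arrival = 37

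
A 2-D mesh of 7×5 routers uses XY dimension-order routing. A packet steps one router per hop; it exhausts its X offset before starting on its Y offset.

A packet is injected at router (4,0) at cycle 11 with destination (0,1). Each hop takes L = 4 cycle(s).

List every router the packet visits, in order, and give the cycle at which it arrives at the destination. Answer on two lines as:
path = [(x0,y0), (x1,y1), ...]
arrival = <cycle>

hop 0: (4,0) @ cyc 11
hop 1: (3,0) @ cyc 15  [W]
hop 2: (2,0) @ cyc 19  [W]
hop 3: (1,0) @ cyc 23  [W]
hop 4: (0,0) @ cyc 27  [W]
hop 5: (0,1) @ cyc 31  [N]

path = [(4,0), (3,0), (2,0), (1,0), (0,0), (0,1)]
arrival = 31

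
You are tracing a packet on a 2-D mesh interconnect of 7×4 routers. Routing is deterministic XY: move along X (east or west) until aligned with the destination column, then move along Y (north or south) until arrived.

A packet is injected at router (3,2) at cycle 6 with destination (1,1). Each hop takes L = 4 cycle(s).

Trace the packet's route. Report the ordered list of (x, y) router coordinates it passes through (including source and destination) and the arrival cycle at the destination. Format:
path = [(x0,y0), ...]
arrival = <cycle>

path = [(3,2), (2,2), (1,2), (1,1)]
arrival = 18

src (3,2)  cyc=6
W→(2,2)  cyc=10
W→(1,2)  cyc=14
S→(1,1)  cyc=18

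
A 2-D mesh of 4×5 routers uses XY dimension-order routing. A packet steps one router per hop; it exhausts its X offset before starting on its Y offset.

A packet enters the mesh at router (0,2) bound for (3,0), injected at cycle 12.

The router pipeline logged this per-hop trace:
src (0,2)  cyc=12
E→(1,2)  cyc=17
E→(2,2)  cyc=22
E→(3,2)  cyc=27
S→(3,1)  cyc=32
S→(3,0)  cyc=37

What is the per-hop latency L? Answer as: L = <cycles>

cyc[1] − cyc[0] = 17 − 12 = 5.
One hop costs L cycles, so L = 5.

L = 5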